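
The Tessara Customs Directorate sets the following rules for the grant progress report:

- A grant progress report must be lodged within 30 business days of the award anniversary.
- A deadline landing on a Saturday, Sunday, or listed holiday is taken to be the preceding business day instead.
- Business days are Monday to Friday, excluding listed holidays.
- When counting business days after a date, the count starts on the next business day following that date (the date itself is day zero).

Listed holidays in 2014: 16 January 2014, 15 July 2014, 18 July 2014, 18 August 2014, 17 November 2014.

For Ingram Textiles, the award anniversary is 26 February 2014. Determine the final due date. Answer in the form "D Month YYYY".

9 April 2014

Counting 30 business days after 26 February 2014 (skipping weekends and listed holidays) reaches 9 April 2014.
Since 9 April 2014 is a Wednesday and not a holiday, the date is unchanged.
Final deadline: 9 April 2014.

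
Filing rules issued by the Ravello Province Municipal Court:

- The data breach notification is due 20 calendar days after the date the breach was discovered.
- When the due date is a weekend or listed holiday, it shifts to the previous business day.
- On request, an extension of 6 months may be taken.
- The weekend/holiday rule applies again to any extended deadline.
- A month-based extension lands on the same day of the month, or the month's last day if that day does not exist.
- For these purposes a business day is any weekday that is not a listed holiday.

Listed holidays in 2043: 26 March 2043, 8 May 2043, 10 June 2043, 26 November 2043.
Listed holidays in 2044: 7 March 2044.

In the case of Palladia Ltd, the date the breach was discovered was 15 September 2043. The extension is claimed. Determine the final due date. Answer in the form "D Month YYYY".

Trigger date 15 September 2043 + 20 calendar days = 5 October 2043.
Since 5 October 2043 is a Monday and not a holiday, the date is unchanged.
The 6 months extension carries 5 October 2043 to 5 April 2044.
Since 5 April 2044 is a Tuesday and not a holiday, the date is unchanged.
So the filing is due 5 April 2044.

5 April 2044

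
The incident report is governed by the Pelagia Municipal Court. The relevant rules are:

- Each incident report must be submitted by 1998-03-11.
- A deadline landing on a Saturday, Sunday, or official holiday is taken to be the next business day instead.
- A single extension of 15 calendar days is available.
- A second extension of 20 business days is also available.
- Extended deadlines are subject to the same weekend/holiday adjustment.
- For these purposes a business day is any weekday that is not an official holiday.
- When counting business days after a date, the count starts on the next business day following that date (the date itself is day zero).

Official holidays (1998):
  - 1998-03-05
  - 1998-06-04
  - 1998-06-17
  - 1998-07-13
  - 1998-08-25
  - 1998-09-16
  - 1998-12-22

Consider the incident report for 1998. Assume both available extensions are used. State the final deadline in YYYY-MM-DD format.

The statutory due date is 1998-03-11.
1998-03-11 falls on a Wednesday, which is a business day, so no adjustment is needed.
Add the 15 calendar-day extension to 1998-03-11: 1998-03-26.
1998-03-26 (Thursday) is already a business day.
Counting 20 further business days from 1998-03-26 reaches 1998-04-23.
1998-04-23 (Thursday) is already a business day.
Final deadline: 1998-04-23.

1998-04-23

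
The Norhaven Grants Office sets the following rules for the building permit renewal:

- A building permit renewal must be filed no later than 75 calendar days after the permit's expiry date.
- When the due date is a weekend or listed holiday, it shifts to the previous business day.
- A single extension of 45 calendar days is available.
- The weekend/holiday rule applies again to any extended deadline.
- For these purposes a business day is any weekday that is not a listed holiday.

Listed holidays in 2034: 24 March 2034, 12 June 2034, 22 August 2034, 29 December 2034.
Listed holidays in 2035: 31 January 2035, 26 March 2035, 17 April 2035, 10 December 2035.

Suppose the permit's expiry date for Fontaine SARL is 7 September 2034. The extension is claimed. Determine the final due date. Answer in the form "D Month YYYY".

Trigger date 7 September 2034 + 75 calendar days = 21 November 2034.
21 November 2034 falls on a Tuesday, which is a business day, so no adjustment is needed.
With the 45-day extension, 21 November 2034 becomes 5 January 2035.
5 January 2035 (Friday) is already a business day.
Deadline: 5 January 2035.

5 January 2035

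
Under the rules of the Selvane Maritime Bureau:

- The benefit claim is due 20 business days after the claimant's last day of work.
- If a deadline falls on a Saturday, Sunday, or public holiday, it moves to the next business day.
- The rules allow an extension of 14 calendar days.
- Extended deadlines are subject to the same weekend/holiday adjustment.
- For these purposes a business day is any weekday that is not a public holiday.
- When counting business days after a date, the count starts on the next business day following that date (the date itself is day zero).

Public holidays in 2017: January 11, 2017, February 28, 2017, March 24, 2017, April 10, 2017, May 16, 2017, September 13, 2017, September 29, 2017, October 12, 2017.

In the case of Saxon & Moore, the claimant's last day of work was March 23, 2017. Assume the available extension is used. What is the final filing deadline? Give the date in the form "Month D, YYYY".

May 8, 2017

Starting the day after March 23, 2017 and counting 20 business days lands on April 24, 2017.
April 24, 2017 is a Monday and not a listed holiday, so it stands.
Add the 14 calendar-day extension to April 24, 2017: May 8, 2017.
May 8, 2017 (Monday) is already a business day.
Deadline: May 8, 2017.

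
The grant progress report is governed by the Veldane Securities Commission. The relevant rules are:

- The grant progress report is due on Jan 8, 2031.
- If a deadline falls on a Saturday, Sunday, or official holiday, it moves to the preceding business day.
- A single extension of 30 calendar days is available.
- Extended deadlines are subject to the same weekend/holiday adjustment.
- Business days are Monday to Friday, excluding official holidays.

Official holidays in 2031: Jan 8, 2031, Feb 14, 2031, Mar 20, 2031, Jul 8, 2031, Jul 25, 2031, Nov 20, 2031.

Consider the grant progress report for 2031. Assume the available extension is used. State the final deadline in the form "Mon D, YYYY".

Feb 6, 2031

Start from the fixed due date, Jan 8, 2031.
Because Jan 8, 2031 is a listed holiday, the deadline becomes Jan 7, 2031 (Tuesday).
Add the 30 calendar-day extension to Jan 7, 2031: Feb 6, 2031.
Feb 6, 2031 is a Thursday and not a listed holiday, so it stands.
So the filing is due Feb 6, 2031.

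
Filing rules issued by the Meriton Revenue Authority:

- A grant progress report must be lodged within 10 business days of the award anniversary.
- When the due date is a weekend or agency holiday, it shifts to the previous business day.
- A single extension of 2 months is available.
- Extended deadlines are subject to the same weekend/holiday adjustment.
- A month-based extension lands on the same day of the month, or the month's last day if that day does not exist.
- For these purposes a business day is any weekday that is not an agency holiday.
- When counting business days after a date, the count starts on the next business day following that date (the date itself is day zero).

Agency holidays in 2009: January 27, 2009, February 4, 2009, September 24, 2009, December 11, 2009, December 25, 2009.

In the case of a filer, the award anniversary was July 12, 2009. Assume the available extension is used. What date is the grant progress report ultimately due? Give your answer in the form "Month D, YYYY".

September 23, 2009

Counting 10 business days after July 12, 2009 (skipping weekends and listed holidays) reaches July 24, 2009.
July 24, 2009 falls on a Friday, which is a business day, so no adjustment is needed.
Applying the 2 months extension: 2 months after July 24, 2009 is September 24, 2009.
Because September 24, 2009 is a listed holiday, the deadline becomes September 23, 2009 (Wednesday).
Deadline: September 23, 2009.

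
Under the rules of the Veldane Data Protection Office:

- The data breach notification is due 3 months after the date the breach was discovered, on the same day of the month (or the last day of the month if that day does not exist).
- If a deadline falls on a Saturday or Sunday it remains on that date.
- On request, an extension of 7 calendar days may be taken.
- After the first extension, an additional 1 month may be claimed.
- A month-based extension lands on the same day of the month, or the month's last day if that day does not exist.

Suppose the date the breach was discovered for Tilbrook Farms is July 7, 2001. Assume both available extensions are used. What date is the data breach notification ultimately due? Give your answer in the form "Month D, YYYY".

3 months after July 7, 2001, on the same day of the month, is October 7, 2001.
October 7, 2001 is a Sunday; no weekend or holiday adjustment applies.
With the 7-day extension, October 7, 2001 becomes October 14, 2001.
October 14, 2001 falls on a Sunday. The rules make no weekend/holiday allowance, so it remains October 14, 2001.
Add 1 month to October 14, 2001: November 14, 2001.
No adjustment is made for weekends or holidays, so November 14, 2001 stands.
The final due date is November 14, 2001.

November 14, 2001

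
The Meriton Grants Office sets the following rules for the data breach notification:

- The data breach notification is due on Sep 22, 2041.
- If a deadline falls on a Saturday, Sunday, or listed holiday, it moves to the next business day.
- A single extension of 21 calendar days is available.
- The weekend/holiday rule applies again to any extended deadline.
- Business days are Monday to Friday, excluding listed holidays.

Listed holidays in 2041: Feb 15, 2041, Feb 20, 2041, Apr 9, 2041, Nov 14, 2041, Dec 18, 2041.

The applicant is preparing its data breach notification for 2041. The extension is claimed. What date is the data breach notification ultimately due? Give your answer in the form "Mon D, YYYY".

Oct 14, 2041

The stated deadline is Sep 22, 2041.
Sep 22, 2041 falls on a Sunday. Rolling to the next business day gives Sep 23, 2041, a Monday.
Add the 21 calendar-day extension to Sep 23, 2041: Oct 14, 2041.
Oct 14, 2041 falls on a Monday, which is a business day, so no adjustment is needed.
Final deadline: Oct 14, 2041.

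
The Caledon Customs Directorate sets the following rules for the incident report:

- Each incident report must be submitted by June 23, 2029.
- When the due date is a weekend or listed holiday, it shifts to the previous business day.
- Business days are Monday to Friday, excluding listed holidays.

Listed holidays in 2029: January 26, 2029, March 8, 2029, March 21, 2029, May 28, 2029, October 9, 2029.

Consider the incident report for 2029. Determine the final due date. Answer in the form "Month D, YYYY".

The stated deadline is June 23, 2029.
June 23, 2029 is a Saturday, so it moves to the preceding business day, June 22, 2029 (Friday).
The final due date is June 22, 2029.

June 22, 2029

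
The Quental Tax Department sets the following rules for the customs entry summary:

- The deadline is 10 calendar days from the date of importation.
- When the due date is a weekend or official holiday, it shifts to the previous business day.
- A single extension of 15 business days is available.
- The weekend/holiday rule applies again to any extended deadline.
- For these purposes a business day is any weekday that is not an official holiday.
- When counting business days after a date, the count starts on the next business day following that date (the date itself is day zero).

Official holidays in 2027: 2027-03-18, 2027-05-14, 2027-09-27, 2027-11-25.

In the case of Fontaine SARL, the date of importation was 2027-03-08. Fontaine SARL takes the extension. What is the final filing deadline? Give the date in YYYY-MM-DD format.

2027-04-08

Adding 10 calendar days to 2027-03-08 gives 2027-03-18.
Because 2027-03-18 is a listed holiday, the deadline becomes 2027-03-17 (Wednesday).
Applying the 15-business-day extension: 15 business days after 2027-03-17 is 2027-04-08.
Since 2027-04-08 is a Thursday and not a holiday, the date is unchanged.
The final due date is 2027-04-08.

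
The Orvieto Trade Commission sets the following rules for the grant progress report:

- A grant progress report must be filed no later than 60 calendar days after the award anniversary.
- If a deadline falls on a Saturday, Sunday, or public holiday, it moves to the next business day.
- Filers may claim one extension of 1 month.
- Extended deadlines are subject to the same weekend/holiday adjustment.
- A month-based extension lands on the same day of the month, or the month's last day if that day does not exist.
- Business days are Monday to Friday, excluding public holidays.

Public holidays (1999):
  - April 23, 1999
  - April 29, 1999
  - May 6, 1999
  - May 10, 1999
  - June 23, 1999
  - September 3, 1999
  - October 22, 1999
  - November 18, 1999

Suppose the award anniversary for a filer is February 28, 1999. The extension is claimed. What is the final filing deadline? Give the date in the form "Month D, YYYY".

Adding 60 calendar days to February 28, 1999 gives April 29, 1999.
Because April 29, 1999 is a listed holiday, the deadline becomes April 30, 1999 (Friday).
The 1 month extension carries April 30, 1999 to May 30, 1999.
May 30, 1999 falls on a Sunday. Rolling to the next business day gives May 31, 1999, a Monday.
Final deadline: May 31, 1999.

May 31, 1999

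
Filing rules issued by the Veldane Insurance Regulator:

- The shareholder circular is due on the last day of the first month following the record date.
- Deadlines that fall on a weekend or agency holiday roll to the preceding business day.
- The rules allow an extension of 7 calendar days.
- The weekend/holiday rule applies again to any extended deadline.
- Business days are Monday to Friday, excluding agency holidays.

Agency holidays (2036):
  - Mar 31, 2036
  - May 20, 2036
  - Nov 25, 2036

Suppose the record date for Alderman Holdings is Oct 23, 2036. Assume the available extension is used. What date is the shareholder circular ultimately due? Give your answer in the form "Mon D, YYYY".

1 month after Oct 23, 2036 is November 2036; that month ends on Nov 30, 2036.
Nov 30, 2036 is a Sunday, so it moves to the preceding business day, Nov 28, 2036 (Friday).
Add the 7 calendar-day extension to Nov 28, 2036: Dec 5, 2036.
Dec 5, 2036 (Friday) is already a business day.
Final deadline: Dec 5, 2036.

Dec 5, 2036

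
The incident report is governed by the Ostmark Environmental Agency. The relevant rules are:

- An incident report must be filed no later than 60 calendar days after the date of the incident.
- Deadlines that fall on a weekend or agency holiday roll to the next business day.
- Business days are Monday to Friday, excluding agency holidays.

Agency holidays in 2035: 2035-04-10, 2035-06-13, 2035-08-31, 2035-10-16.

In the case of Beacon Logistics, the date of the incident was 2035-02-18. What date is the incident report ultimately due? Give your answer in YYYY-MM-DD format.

Adding 60 calendar days to 2035-02-18 gives 2035-04-19.
2035-04-19 falls on a Thursday, which is a business day, so no adjustment is needed.
The final due date is 2035-04-19.

2035-04-19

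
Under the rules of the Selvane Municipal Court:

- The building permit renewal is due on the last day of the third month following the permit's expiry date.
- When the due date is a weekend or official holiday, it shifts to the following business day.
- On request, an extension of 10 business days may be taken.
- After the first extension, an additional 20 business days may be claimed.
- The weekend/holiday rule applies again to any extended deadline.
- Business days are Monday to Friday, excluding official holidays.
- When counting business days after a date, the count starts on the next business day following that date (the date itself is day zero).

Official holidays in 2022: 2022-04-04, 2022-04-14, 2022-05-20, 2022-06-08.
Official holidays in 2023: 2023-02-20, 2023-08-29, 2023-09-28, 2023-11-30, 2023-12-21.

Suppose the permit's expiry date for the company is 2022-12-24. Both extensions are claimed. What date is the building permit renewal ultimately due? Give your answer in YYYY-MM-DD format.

3 months after 2022-12-24 is March 2023; that month ends on 2023-03-31.
Since 2023-03-31 is a Friday and not a holiday, the date is unchanged.
Counting 10 further business days from 2023-03-31 reaches 2023-04-14.
2023-04-14 is a Friday and not a listed holiday, so it stands.
The 20-business-day extension runs from 2023-04-14 to 2023-05-12.
2023-05-12 falls on a Friday, which is a business day, so no adjustment is needed.
The final due date is 2023-05-12.

2023-05-12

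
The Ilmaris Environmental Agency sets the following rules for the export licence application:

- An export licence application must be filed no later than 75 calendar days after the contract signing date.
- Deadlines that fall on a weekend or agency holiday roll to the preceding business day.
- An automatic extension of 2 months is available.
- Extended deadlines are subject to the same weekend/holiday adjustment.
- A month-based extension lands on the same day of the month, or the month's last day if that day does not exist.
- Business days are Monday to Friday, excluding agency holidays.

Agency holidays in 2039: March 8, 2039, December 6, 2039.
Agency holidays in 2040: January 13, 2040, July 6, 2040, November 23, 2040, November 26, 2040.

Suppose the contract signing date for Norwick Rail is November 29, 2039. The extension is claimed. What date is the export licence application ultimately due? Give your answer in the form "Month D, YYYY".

April 10, 2040

75 calendar days after November 29, 2039 is February 12, 2040.
February 12, 2040 falls on a Sunday. Rolling to the preceding business day gives February 10, 2040, a Friday.
Add 2 months to February 10, 2040: April 10, 2040.
April 10, 2040 falls on a Tuesday, which is a business day, so no adjustment is needed.
Final deadline: April 10, 2040.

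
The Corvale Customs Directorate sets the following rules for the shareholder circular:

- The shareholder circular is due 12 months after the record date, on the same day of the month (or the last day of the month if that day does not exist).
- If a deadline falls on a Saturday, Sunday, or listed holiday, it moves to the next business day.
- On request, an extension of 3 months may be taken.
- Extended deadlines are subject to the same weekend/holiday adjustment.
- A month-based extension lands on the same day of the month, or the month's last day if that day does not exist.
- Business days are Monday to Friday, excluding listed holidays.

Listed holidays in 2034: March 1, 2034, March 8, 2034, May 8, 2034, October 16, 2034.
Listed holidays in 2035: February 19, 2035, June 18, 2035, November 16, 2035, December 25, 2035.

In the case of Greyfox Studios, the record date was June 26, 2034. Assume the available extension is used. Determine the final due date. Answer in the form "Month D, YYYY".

September 26, 2035

Moving 12 months forward from June 26, 2034 on the corresponding day gives June 26, 2035.
Since June 26, 2035 is a Tuesday and not a holiday, the date is unchanged.
Applying the 3 months extension: 3 months after June 26, 2035 is September 26, 2035.
September 26, 2035 (Wednesday) is already a business day.
Deadline: September 26, 2035.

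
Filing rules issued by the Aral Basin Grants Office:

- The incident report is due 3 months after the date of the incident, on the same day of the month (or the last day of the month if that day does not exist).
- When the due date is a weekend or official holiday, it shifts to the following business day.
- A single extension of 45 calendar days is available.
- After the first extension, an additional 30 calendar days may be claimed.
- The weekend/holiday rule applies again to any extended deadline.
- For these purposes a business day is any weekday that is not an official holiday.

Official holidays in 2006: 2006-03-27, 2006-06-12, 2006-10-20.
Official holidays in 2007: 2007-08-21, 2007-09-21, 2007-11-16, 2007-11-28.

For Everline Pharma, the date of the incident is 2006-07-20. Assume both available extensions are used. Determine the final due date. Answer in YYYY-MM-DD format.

3 months after 2006-07-20, on the same day of the month, is 2006-10-20.
2006-10-20 is a listed holiday, so it moves to the next business day, 2006-10-23 (Monday).
The 45-calendar-day extension moves the deadline from 2006-10-23 to 2006-12-07.
2006-12-07 is a Thursday and not a listed holiday, so it stands.
With the 30-day extension, 2006-12-07 becomes 2007-01-06.
2007-01-06 falls on a Saturday. Rolling to the next business day gives 2007-01-08, a Monday.
Final deadline: 2007-01-08.

2007-01-08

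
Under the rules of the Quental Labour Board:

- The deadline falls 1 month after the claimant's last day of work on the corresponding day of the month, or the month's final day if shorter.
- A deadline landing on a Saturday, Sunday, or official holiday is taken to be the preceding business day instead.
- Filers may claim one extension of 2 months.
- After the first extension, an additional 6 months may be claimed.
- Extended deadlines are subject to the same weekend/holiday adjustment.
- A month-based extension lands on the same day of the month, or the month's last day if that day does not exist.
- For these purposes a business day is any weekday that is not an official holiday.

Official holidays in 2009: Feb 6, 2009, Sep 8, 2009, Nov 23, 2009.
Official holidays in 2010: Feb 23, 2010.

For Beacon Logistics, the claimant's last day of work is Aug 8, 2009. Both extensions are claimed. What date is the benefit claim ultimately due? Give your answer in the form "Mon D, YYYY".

1 month after Aug 8, 2009, on the same day of the month, is Sep 8, 2009.
Sep 8, 2009 is a listed holiday, so it moves to the preceding business day, Sep 7, 2009 (Monday).
Applying the 2 months extension: 2 months after Sep 7, 2009 is Nov 7, 2009.
Nov 7, 2009 is a Saturday, so it moves to the preceding business day, Nov 6, 2009 (Friday).
Add 6 months to Nov 6, 2009: May 6, 2010.
May 6, 2010 is a Thursday and not a listed holiday, so it stands.
Deadline: May 6, 2010.

May 6, 2010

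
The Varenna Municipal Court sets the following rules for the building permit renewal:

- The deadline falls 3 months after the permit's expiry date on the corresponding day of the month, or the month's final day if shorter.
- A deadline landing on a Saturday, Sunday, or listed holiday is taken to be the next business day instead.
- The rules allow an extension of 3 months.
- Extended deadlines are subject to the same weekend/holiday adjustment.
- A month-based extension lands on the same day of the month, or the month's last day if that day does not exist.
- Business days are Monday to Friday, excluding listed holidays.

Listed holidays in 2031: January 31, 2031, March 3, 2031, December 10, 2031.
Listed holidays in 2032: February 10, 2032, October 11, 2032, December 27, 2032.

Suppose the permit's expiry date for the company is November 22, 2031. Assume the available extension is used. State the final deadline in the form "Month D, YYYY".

3 months from November 22, 2031 is February 22, 2032.
February 22, 2032 is a Sunday, so it moves to the next business day, February 23, 2032 (Monday).
The 3 months extension carries February 23, 2032 to May 23, 2032.
May 23, 2032 is a Sunday; the next business day is May 24, 2032 (Monday).
So the filing is due May 24, 2032.

May 24, 2032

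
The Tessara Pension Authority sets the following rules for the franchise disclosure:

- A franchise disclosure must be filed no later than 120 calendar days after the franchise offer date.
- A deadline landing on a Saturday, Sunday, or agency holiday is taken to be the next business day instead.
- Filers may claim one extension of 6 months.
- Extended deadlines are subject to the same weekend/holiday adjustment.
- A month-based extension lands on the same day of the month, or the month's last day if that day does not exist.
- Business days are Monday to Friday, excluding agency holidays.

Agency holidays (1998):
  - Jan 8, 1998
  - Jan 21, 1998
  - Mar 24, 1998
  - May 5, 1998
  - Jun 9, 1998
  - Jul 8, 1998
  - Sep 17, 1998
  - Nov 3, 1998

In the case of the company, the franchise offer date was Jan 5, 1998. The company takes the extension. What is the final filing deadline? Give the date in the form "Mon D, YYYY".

120 calendar days after Jan 5, 1998 is May 5, 1998.
May 5, 1998 is a listed holiday; the next business day is May 6, 1998 (Wednesday).
Add 6 months to May 6, 1998: Nov 6, 1998.
Nov 6, 1998 is a Friday and not a listed holiday, so it stands.
Final deadline: Nov 6, 1998.

Nov 6, 1998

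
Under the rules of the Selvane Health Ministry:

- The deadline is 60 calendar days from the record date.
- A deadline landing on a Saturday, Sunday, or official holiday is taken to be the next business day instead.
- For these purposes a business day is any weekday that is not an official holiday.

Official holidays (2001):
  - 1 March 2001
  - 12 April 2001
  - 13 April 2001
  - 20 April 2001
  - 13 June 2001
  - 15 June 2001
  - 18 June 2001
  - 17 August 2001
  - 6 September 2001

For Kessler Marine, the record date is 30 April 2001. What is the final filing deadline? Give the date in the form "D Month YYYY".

60 calendar days after 30 April 2001 is 29 June 2001.
29 June 2001 falls on a Friday, which is a business day, so no adjustment is needed.
The final due date is 29 June 2001.

29 June 2001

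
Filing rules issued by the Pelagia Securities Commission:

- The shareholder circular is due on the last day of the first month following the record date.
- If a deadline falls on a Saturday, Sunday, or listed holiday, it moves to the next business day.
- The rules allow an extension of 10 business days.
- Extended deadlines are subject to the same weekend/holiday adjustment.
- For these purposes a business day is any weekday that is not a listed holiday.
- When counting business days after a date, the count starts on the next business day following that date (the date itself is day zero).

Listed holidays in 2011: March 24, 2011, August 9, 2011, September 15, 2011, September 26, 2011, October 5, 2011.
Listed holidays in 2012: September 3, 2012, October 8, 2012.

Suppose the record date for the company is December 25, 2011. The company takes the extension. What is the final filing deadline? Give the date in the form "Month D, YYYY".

1 month after December 25, 2011 falls in January 2012; the last day of that month is January 31, 2012.
January 31, 2012 is a Tuesday and not a listed holiday, so it stands.
The 10-business-day extension runs from January 31, 2012 to February 14, 2012.
February 14, 2012 is a Tuesday and not a listed holiday, so it stands.
Deadline: February 14, 2012.

February 14, 2012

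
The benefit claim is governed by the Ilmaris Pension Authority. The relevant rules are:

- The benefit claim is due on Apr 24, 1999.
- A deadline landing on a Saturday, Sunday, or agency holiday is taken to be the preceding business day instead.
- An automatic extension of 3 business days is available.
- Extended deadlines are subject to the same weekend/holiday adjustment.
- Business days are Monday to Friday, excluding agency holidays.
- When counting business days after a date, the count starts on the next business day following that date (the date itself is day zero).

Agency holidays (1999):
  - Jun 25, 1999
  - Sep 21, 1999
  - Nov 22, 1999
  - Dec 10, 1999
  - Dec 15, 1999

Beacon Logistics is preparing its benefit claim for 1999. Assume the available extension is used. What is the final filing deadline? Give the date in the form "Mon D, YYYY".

Apr 28, 1999

The statutory due date is Apr 24, 1999.
Apr 24, 1999 is a Saturday, so it moves to the preceding business day, Apr 23, 1999 (Friday).
The 3-business-day extension runs from Apr 23, 1999 to Apr 28, 1999.
Apr 28, 1999 falls on a Wednesday, which is a business day, so no adjustment is needed.
Deadline: Apr 28, 1999.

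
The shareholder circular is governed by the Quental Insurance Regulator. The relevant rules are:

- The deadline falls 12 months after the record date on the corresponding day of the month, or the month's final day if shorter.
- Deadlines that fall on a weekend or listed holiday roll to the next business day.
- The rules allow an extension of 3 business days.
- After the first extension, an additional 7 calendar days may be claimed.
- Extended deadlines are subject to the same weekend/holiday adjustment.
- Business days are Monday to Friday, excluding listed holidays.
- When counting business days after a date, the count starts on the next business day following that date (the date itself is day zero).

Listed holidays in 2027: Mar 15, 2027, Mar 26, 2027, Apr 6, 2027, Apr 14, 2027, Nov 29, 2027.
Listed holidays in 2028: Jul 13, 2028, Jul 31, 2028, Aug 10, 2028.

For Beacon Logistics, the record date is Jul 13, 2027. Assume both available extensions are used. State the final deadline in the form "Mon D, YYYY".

12 months after Jul 13, 2027, on the same day of the month, is Jul 13, 2028.
Jul 13, 2028 is a listed holiday, so it moves to the next business day, Jul 14, 2028 (Friday).
Applying the 3-business-day extension: 3 business days after Jul 14, 2028 is Jul 19, 2028.
Jul 19, 2028 falls on a Wednesday, which is a business day, so no adjustment is needed.
Add the 7 calendar-day extension to Jul 19, 2028: Jul 26, 2028.
Jul 26, 2028 falls on a Wednesday, which is a business day, so no adjustment is needed.
Deadline: Jul 26, 2028.

Jul 26, 2028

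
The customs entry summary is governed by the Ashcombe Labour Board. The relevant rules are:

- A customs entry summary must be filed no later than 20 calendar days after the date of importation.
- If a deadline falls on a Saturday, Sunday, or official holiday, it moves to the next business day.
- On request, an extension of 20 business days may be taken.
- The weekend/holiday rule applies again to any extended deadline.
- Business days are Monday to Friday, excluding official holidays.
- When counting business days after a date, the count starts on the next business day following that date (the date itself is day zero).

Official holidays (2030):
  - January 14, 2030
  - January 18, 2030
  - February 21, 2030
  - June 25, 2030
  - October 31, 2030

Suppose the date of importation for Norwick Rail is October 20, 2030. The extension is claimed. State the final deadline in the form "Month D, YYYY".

December 9, 2030

Adding 20 calendar days to October 20, 2030 gives November 9, 2030.
November 9, 2030 is a Saturday; the next business day is November 11, 2030 (Monday).
The 20-business-day extension runs from November 11, 2030 to December 9, 2030.
Since December 9, 2030 is a Monday and not a holiday, the date is unchanged.
The final due date is December 9, 2030.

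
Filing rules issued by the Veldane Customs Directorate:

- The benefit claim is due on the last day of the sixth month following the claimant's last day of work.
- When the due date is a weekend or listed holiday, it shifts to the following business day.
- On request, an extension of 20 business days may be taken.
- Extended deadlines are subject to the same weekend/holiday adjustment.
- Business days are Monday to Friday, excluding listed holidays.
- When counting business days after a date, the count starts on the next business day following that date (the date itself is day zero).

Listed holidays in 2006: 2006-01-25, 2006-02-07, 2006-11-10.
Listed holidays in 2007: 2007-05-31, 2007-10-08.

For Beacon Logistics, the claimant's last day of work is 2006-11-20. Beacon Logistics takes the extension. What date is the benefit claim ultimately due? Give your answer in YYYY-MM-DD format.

2007-06-29

6 months after 2006-11-20 is May 2007; that month ends on 2007-05-31.
2007-05-31 falls on a listed holiday. Rolling to the next business day gives 2007-06-01, a Friday.
The 20-business-day extension runs from 2007-06-01 to 2007-06-29.
2007-06-29 falls on a Friday, which is a business day, so no adjustment is needed.
Deadline: 2007-06-29.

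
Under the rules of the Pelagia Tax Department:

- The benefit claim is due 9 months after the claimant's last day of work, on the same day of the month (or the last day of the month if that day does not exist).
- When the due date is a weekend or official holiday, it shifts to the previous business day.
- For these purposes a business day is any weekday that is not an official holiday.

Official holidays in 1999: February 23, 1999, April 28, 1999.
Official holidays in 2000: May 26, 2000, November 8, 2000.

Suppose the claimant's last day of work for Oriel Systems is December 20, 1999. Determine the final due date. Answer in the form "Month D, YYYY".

9 months after December 20, 1999, on the same day of the month, is September 20, 2000.
Since September 20, 2000 is a Wednesday and not a holiday, the date is unchanged.
The final due date is September 20, 2000.

September 20, 2000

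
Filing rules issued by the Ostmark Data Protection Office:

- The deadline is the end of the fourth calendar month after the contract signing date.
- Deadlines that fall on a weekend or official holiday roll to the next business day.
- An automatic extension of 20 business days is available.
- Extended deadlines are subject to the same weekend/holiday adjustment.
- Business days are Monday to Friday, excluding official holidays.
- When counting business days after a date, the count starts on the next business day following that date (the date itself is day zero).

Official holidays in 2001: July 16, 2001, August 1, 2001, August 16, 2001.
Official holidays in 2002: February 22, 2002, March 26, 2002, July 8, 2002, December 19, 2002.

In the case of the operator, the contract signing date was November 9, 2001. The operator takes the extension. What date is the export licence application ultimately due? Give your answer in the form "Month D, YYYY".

April 29, 2002

The fourth month after November 9, 2001 is March 2002, whose last day is March 31, 2002.
March 31, 2002 falls on a Sunday. Rolling to the next business day gives April 1, 2002, a Monday.
Applying the 20-business-day extension: 20 business days after April 1, 2002 is April 29, 2002.
April 29, 2002 falls on a Monday, which is a business day, so no adjustment is needed.
Deadline: April 29, 2002.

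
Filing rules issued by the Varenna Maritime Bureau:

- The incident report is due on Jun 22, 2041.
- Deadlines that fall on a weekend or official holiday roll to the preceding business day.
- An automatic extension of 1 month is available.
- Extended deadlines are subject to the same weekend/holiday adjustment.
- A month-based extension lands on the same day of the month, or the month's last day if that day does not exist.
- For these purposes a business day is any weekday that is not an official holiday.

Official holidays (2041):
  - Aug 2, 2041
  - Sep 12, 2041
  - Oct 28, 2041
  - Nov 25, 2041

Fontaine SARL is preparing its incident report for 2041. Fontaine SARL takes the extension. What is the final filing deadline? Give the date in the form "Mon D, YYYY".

The stated deadline is Jun 22, 2041.
Jun 22, 2041 is a Saturday; the preceding business day is Jun 21, 2041 (Friday).
Add 1 month to Jun 21, 2041: Jul 21, 2041.
Jul 21, 2041 is a Sunday, so it moves to the preceding business day, Jul 19, 2041 (Friday).
So the filing is due Jul 19, 2041.

Jul 19, 2041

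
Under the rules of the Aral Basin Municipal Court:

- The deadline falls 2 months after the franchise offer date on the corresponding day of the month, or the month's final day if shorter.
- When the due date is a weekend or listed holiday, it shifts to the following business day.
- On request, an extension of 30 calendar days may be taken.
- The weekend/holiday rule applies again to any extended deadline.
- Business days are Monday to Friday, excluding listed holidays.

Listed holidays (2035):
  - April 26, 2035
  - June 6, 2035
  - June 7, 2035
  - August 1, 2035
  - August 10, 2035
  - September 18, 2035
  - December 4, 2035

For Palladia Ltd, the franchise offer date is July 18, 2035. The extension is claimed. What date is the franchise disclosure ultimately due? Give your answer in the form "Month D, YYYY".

October 19, 2035

2 months from July 18, 2035 is September 18, 2035.
September 18, 2035 falls on a listed holiday. Rolling to the next business day gives September 19, 2035, a Wednesday.
With the 30-day extension, September 19, 2035 becomes October 19, 2035.
October 19, 2035 (Friday) is already a business day.
Deadline: October 19, 2035.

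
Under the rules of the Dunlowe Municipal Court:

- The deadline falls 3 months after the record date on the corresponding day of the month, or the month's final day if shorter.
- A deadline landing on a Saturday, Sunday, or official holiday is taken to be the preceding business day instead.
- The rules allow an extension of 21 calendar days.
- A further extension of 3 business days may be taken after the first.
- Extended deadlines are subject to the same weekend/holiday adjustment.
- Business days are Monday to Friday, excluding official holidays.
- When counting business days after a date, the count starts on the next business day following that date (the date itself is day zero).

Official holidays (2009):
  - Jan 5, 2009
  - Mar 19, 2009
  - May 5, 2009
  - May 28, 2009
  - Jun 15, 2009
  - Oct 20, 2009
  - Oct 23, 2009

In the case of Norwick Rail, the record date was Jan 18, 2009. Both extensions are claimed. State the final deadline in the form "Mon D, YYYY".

May 13, 2009

3 months from Jan 18, 2009 is Apr 18, 2009.
Apr 18, 2009 is a Saturday; the preceding business day is Apr 17, 2009 (Friday).
Applying the 21-calendar-day extension: Apr 17, 2009 + 21 days = May 8, 2009.
May 8, 2009 falls on a Friday, which is a business day, so no adjustment is needed.
Counting 3 further business days from May 8, 2009 reaches May 13, 2009.
May 13, 2009 is a Wednesday and not a listed holiday, so it stands.
Final deadline: May 13, 2009.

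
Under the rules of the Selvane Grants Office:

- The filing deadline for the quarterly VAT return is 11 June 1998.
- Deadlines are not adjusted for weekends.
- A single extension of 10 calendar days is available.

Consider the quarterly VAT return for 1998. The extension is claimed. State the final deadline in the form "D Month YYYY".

21 June 1998

The statutory due date is 11 June 1998.
11 June 1998 falls on a Thursday. The rules make no weekend/holiday allowance, so it remains 11 June 1998.
The 10-calendar-day extension moves the deadline from 11 June 1998 to 21 June 1998.
21 June 1998 falls on a Sunday. The rules make no weekend/holiday allowance, so it remains 21 June 1998.
The final due date is 21 June 1998.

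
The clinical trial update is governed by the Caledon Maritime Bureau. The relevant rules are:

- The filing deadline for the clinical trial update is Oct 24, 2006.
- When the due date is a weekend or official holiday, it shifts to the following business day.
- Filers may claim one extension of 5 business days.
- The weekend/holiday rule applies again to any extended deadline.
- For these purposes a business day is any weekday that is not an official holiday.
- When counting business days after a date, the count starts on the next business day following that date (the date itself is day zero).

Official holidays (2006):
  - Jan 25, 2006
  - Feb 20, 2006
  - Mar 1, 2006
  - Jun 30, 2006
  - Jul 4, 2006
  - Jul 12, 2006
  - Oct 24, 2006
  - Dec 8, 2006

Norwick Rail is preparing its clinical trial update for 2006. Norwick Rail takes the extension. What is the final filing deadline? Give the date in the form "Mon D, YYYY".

Nov 1, 2006

The statutory due date is Oct 24, 2006.
Oct 24, 2006 falls on a listed holiday. Rolling to the next business day gives Oct 25, 2006, a Wednesday.
Counting 5 further business days from Oct 25, 2006 reaches Nov 1, 2006.
Nov 1, 2006 is a Wednesday and not a listed holiday, so it stands.
Deadline: Nov 1, 2006.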